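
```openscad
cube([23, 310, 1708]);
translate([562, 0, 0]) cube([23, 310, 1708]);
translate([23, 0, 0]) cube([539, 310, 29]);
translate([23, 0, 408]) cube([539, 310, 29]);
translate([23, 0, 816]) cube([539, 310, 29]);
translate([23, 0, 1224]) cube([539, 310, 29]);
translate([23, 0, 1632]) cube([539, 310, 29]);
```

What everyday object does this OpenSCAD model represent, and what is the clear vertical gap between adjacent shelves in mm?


A bookshelf. The clear shelf gap is 379 mm.

Two tall side panels with 5 horizontal boards between them — a bookshelf. The first two shelf undersides are at z = 0 and z = 408; with shelf thickness 29, the clear gap is 408 − 0 − 29 = 379 mm.


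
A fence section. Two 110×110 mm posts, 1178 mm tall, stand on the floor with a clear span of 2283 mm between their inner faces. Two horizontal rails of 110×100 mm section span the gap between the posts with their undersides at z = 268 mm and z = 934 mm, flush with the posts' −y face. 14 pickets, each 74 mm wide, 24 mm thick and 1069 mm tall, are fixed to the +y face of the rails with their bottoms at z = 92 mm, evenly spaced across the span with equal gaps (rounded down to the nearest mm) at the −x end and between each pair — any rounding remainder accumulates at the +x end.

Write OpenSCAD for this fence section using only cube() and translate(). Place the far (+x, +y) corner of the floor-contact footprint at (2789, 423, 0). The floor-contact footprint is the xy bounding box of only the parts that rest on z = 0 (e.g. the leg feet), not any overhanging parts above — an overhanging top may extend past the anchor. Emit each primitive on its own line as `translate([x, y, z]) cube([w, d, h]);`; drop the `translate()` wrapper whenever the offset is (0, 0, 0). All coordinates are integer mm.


translate([286, 313, 0]) cube([110, 110, 1178]);
translate([2679, 313, 0]) cube([110, 110, 1178]);
translate([396, 313, 268]) cube([2283, 110, 100]);
translate([396, 313, 934]) cube([2283, 110, 100]);
translate([479, 423, 92]) cube([74, 24, 1069]);
translate([636, 423, 92]) cube([74, 24, 1069]);
translate([793, 423, 92]) cube([74, 24, 1069]);
translate([950, 423, 92]) cube([74, 24, 1069]);
translate([1107, 423, 92]) cube([74, 24, 1069]);
translate([1264, 423, 92]) cube([74, 24, 1069]);
translate([1421, 423, 92]) cube([74, 24, 1069]);
translate([1578, 423, 92]) cube([74, 24, 1069]);
translate([1735, 423, 92]) cube([74, 24, 1069]);
translate([1892, 423, 92]) cube([74, 24, 1069]);
translate([2049, 423, 92]) cube([74, 24, 1069]);
translate([2206, 423, 92]) cube([74, 24, 1069]);
translate([2363, 423, 92]) cube([74, 24, 1069]);
translate([2520, 423, 92]) cube([74, 24, 1069]);


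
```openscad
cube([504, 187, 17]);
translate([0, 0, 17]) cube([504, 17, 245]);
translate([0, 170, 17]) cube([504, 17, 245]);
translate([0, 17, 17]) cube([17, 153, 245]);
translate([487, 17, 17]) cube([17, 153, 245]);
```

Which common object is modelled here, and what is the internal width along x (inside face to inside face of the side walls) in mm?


An open box. The internal width is 470 mm.

A 504×187 base slab with four walls standing on it — an open box. The base is 504 mm wide and the walls are 17 mm thick, so the internal width is 504 − 2 × 17 = 470 mm.


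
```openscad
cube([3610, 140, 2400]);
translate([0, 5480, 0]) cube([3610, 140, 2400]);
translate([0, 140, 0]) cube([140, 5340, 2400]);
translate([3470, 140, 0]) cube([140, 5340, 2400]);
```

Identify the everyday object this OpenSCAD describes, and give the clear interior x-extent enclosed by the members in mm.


A house (or room) frame. The interior width is 3330 mm.

Four 2400 mm walls enclosing a rectangle with no floor or roof — a room or house frame. Outside width is 3610 mm and wall thickness is 140 mm, so the interior width is 3610 − 2 × 140 = 3330 mm.


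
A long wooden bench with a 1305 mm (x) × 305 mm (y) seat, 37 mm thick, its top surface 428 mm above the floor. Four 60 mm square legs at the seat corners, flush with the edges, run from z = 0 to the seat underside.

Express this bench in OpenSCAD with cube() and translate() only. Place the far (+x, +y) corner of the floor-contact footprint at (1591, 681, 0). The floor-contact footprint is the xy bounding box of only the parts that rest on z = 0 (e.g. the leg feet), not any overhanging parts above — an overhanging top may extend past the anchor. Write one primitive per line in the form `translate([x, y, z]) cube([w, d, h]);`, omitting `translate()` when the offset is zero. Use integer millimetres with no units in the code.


translate([286, 376, 391]) cube([1305, 305, 37]);
translate([286, 376, 0]) cube([60, 60, 391]);
translate([286, 621, 0]) cube([60, 60, 391]);
translate([1531, 376, 0]) cube([60, 60, 391]);
translate([1531, 621, 0]) cube([60, 60, 391]);


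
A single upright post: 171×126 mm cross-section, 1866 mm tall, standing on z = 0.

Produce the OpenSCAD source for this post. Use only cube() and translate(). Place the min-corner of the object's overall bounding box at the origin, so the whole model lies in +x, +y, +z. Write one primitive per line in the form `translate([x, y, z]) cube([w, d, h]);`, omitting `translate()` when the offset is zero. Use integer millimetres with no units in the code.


cube([171, 126, 1866]);


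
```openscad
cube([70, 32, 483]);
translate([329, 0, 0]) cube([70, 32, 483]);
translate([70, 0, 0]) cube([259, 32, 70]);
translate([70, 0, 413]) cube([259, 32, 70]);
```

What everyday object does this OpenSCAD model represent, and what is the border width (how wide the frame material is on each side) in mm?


A picture frame. The border width is 70 mm.

Four thin pieces enclosing a rectangular opening — a picture frame. The two full-height stiles are 483 mm tall; the top rail sits at z = 413 and is 70 mm tall, so the border above the opening is 483 − 413 = 70 mm, matching the stile x-width.


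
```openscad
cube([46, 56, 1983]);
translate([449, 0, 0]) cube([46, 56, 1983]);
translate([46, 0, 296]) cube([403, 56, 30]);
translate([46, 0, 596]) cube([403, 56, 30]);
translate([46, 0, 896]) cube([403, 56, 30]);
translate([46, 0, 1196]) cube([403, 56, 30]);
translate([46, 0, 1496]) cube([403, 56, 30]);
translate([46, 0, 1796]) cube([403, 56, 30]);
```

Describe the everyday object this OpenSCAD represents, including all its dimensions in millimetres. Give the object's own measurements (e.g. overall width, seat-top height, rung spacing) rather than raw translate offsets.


A straight ladder. Two 46×56 mm vertical rails, 1983 mm tall, stand 495 mm apart (outside-to-outside) with their front faces coplanar on the −y side. 6 rungs, each 56 mm deep and 30 mm tall, span between the inner faces of the rails, front faces flush with the rails. The lowest rung's underside is at z = 296 mm and rungs are spaced 300 mm apart (underside to underside).


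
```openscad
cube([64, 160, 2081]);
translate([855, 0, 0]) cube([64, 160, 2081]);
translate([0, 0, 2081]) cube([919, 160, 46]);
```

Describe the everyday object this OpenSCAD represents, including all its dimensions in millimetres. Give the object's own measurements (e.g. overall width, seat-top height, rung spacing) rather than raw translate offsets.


A door frame. The clear opening is 791 mm wide and 2081 mm high. Two 64 mm wide jambs, 160 mm deep, stand either side of the opening from the floor to the top of the opening. A 46 mm thick head sits across the top of both jambs, spanning the full outside width of the frame.


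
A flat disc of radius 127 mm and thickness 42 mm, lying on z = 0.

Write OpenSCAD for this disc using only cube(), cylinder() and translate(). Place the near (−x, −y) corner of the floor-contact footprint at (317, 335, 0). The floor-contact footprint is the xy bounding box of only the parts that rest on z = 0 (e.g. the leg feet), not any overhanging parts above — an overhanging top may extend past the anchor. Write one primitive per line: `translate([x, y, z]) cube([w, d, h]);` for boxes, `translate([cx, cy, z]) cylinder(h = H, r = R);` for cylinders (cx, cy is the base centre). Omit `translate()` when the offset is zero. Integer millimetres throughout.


translate([444, 462, 0]) cylinder(h = 42, r = 127);


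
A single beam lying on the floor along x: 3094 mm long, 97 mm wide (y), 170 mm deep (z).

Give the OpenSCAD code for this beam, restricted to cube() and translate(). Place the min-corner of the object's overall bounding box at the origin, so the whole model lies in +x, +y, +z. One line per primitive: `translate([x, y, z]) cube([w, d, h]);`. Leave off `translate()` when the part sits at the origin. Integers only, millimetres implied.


cube([3094, 97, 170]);


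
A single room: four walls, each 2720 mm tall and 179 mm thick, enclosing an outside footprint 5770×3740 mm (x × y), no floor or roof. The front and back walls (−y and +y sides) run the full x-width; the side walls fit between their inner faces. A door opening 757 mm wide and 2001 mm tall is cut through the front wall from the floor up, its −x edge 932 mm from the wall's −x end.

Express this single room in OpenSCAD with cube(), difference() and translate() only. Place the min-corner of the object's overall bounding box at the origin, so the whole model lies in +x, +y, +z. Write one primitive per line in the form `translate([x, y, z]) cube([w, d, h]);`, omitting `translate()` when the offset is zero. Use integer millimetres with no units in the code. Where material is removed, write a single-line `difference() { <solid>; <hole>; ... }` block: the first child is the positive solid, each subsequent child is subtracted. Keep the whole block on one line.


difference() { cube([5770, 179, 2720]); translate([932, 0, 0]) cube([757, 179, 2001]); }
translate([0, 3561, 0]) cube([5770, 179, 2720]);
translate([0, 179, 0]) cube([179, 3382, 2720]);
translate([5591, 179, 0]) cube([179, 3382, 2720]);


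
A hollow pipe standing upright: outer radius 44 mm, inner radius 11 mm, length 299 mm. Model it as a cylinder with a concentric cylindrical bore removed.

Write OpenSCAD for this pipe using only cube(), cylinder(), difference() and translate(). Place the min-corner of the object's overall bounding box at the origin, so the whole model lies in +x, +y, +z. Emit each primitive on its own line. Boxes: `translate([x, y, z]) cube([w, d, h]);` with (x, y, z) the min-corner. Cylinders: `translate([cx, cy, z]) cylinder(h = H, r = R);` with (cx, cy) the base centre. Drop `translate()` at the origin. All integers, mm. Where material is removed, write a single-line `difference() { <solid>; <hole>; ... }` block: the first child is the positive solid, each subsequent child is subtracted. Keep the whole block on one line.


difference() { translate([44, 44, 0]) cylinder(h = 299, r = 44); translate([44, 44, 0]) cylinder(h = 299, r = 11); }


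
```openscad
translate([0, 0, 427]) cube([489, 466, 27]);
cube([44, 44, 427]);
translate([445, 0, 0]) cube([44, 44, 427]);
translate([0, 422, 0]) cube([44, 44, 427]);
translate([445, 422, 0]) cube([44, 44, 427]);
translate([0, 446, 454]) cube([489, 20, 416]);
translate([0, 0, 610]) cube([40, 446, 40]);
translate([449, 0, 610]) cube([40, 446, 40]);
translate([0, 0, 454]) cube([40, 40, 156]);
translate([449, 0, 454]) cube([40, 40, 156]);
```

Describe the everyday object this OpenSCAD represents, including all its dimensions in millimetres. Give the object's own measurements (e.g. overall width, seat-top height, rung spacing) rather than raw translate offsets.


A chair. The seat is a 489×466×27 mm slab with its top at z = 454 mm, on four 44×44 mm corner legs (flush with the seat edges, standing on z = 0). A flat backrest 20 mm thick, 416 mm tall, spans the full seat width and rises from the seat top along its +y edge, rear face flush with the rear of the seat. Two armrests of 40×40 mm section run along each side from the seat's front edge to the front of the backrest, top faces 196 mm above the seat top and outer faces flush with the seat's x-edges; a 40×40 mm post under the front of each armrest stands on the seat at the front corner.


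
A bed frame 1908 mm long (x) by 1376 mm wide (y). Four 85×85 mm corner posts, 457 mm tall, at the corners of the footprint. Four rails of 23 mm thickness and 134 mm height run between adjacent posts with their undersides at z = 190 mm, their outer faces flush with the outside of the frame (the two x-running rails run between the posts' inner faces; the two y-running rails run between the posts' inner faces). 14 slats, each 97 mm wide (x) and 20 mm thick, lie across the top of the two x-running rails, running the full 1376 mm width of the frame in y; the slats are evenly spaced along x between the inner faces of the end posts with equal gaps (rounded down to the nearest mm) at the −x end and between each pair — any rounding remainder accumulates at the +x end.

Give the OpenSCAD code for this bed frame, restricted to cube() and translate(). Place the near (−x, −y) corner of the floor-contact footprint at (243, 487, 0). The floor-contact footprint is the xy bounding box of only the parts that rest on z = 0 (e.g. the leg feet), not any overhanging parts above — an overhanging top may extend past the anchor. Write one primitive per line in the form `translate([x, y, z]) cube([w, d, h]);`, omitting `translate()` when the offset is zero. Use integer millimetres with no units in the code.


translate([243, 487, 0]) cube([85, 85, 457]);
translate([243, 1778, 0]) cube([85, 85, 457]);
translate([2066, 487, 0]) cube([85, 85, 457]);
translate([2066, 1778, 0]) cube([85, 85, 457]);
translate([328, 487, 190]) cube([1738, 23, 134]);
translate([328, 1840, 190]) cube([1738, 23, 134]);
translate([243, 572, 190]) cube([23, 1206, 134]);
translate([2128, 572, 190]) cube([23, 1206, 134]);
translate([353, 487, 324]) cube([97, 1376, 20]);
translate([475, 487, 324]) cube([97, 1376, 20]);
translate([597, 487, 324]) cube([97, 1376, 20]);
translate([719, 487, 324]) cube([97, 1376, 20]);
translate([841, 487, 324]) cube([97, 1376, 20]);
translate([963, 487, 324]) cube([97, 1376, 20]);
translate([1085, 487, 324]) cube([97, 1376, 20]);
translate([1207, 487, 324]) cube([97, 1376, 20]);
translate([1329, 487, 324]) cube([97, 1376, 20]);
translate([1451, 487, 324]) cube([97, 1376, 20]);
translate([1573, 487, 324]) cube([97, 1376, 20]);
translate([1695, 487, 324]) cube([97, 1376, 20]);
translate([1817, 487, 324]) cube([97, 1376, 20]);
translate([1939, 487, 324]) cube([97, 1376, 20]);


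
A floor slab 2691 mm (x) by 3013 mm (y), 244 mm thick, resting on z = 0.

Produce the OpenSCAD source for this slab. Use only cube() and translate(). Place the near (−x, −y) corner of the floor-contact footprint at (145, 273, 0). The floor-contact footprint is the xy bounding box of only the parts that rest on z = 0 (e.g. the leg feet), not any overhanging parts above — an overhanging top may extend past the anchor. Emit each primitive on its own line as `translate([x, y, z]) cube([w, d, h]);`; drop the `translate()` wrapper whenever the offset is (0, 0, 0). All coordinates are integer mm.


translate([145, 273, 0]) cube([2691, 3013, 244]);


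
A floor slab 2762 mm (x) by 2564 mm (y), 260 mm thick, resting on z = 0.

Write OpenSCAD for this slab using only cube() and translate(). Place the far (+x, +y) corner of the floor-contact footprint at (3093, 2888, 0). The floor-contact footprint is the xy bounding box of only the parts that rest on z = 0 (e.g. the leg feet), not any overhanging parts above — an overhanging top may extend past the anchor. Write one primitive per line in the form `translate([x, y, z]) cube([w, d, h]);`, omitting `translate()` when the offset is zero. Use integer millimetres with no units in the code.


translate([331, 324, 0]) cube([2762, 2564, 260]);


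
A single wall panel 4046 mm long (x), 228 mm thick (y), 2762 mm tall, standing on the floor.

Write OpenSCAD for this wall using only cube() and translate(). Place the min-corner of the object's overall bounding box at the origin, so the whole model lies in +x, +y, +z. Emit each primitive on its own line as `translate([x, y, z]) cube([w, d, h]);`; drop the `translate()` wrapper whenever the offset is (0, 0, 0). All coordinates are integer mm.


cube([4046, 228, 2762]);


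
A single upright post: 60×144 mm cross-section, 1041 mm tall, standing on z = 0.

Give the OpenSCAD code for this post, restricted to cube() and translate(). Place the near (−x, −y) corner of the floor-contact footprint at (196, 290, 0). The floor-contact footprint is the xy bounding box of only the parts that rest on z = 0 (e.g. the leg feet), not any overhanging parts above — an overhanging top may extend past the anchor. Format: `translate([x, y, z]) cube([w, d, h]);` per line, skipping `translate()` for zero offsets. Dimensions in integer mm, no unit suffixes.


translate([196, 290, 0]) cube([60, 144, 1041]);


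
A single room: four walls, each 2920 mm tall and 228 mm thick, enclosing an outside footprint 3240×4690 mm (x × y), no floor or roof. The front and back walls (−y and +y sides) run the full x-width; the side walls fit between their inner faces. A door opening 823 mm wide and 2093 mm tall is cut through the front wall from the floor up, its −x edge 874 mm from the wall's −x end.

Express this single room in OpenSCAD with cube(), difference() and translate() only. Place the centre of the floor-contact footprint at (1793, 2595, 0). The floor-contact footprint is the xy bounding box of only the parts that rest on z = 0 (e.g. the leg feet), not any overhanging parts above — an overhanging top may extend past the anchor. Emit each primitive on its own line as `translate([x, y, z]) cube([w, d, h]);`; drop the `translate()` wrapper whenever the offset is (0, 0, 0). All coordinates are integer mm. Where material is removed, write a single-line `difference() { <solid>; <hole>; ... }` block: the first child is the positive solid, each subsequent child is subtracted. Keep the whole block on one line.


difference() { translate([173, 250, 0]) cube([3240, 228, 2920]); translate([1047, 250, 0]) cube([823, 228, 2093]); }
translate([173, 4712, 0]) cube([3240, 228, 2920]);
translate([173, 478, 0]) cube([228, 4234, 2920]);
translate([3185, 478, 0]) cube([228, 4234, 2920]);


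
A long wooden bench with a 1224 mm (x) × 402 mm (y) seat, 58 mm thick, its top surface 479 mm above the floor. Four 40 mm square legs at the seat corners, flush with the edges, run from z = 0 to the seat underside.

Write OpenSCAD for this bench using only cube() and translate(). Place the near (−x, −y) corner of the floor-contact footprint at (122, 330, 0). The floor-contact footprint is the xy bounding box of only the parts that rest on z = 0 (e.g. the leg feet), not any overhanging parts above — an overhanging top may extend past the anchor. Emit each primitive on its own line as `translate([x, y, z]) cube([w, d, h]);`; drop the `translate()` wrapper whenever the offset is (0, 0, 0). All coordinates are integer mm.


translate([122, 330, 421]) cube([1224, 402, 58]);
translate([122, 330, 0]) cube([40, 40, 421]);
translate([122, 692, 0]) cube([40, 40, 421]);
translate([1306, 330, 0]) cube([40, 40, 421]);
translate([1306, 692, 0]) cube([40, 40, 421]);


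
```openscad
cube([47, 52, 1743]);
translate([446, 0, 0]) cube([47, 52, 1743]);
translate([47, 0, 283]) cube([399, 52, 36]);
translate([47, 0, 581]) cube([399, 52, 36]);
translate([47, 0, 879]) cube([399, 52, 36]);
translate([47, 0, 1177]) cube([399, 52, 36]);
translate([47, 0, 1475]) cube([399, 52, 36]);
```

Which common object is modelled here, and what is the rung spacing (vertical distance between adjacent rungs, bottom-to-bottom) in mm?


A ladder. The rung spacing is 298 mm.

Two tall 47×52 posts with 5 short bars between them — a ladder. Adjacent rungs sit at z = 283 and z = 581, so the spacing is 581 − 283 = 298 mm.


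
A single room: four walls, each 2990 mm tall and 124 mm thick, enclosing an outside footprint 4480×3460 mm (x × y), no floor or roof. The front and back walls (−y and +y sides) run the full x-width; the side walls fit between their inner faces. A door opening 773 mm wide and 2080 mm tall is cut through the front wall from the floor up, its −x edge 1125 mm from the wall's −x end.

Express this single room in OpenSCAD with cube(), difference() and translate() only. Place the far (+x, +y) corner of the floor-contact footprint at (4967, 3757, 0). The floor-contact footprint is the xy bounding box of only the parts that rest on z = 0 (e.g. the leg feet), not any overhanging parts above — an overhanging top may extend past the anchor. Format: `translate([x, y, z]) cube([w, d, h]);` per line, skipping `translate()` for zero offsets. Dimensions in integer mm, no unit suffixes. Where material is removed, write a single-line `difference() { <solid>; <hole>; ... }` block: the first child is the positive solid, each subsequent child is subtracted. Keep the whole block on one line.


difference() { translate([487, 297, 0]) cube([4480, 124, 2990]); translate([1612, 297, 0]) cube([773, 124, 2080]); }
translate([487, 3633, 0]) cube([4480, 124, 2990]);
translate([487, 421, 0]) cube([124, 3212, 2990]);
translate([4843, 421, 0]) cube([124, 3212, 2990]);


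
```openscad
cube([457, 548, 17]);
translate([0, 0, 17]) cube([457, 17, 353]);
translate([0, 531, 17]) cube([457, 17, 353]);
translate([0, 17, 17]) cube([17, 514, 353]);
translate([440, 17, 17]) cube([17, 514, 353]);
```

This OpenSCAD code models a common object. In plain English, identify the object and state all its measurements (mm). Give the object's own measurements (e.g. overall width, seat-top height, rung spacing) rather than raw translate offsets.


An open-topped rectangular box: outside dimensions 457×548×370 mm, with a uniform wall and base thickness of 17 mm. The base is a full 457×548 slab on the floor; four walls sit on top of the base. The front and back walls (the −y and +y sides) span the full width; the two side walls fit between them.


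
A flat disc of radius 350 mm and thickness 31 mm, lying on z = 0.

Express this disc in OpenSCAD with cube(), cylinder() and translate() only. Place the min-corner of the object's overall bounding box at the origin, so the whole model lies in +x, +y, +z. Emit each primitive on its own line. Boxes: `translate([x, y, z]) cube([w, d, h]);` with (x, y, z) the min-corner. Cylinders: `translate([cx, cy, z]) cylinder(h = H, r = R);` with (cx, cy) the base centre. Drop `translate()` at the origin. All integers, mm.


translate([350, 350, 0]) cylinder(h = 31, r = 350);


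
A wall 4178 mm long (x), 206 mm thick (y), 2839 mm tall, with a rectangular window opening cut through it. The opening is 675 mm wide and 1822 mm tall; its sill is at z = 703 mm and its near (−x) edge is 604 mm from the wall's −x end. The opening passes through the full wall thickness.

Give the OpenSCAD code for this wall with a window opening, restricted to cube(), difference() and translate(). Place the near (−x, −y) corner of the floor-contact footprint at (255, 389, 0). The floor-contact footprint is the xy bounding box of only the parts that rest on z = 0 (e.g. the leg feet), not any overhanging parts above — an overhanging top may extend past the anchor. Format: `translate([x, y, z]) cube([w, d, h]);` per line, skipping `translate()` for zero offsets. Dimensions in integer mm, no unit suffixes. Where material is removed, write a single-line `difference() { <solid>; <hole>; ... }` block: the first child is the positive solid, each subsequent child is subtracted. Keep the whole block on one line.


difference() { translate([255, 389, 0]) cube([4178, 206, 2839]); translate([859, 389, 703]) cube([675, 206, 1822]); }


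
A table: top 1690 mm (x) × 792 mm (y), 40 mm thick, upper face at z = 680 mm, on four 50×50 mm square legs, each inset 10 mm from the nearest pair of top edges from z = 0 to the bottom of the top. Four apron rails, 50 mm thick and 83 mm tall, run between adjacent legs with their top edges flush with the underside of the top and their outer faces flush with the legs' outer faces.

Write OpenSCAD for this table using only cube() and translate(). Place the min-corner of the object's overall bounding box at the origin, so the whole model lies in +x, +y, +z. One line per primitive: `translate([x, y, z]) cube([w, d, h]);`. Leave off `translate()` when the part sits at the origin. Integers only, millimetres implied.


translate([0, 0, 640]) cube([1690, 792, 40]);
translate([10, 10, 0]) cube([50, 50, 640]);
translate([1630, 10, 0]) cube([50, 50, 640]);
translate([10, 732, 0]) cube([50, 50, 640]);
translate([1630, 732, 0]) cube([50, 50, 640]);
translate([60, 10, 557]) cube([1570, 50, 83]);
translate([60, 732, 557]) cube([1570, 50, 83]);
translate([10, 60, 557]) cube([50, 672, 83]);
translate([1630, 60, 557]) cube([50, 672, 83]);


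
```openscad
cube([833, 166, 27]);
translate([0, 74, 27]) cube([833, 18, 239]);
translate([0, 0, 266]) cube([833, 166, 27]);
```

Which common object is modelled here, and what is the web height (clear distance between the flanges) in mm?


An I-beam. The web height is 239 mm.

Two wide flanges with a thin centred web — an I-beam. Overall 293 mm minus two 27 mm flanges gives a web of 293 − 2·27 = 239 mm.


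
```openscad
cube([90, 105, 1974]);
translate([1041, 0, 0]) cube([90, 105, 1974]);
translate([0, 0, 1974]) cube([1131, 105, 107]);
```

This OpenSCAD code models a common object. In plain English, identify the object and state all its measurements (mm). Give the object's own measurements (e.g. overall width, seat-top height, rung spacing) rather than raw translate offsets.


A door frame. The clear opening is 951 mm wide and 1974 mm high. Two 90 mm wide jambs, 105 mm deep, stand either side of the opening from the floor to the top of the opening. A 107 mm thick head sits across the top of both jambs, spanning the full outside width of the frame.


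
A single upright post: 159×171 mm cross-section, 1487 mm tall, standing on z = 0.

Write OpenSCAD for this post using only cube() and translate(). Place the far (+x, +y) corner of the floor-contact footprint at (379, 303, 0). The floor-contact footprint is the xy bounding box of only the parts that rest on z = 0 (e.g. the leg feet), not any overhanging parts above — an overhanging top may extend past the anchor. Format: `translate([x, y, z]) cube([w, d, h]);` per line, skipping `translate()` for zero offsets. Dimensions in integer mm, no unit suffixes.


translate([220, 132, 0]) cube([159, 171, 1487]);


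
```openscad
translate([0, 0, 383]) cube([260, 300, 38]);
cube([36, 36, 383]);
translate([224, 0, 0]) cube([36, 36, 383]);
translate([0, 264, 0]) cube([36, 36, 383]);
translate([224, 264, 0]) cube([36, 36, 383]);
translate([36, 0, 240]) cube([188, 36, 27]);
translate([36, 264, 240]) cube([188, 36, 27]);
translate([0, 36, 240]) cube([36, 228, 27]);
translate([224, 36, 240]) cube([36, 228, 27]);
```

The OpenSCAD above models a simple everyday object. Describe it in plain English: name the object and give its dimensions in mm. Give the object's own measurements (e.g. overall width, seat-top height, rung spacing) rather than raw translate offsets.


A simple wooden stool: a rectangular seat 260 mm (x) by 300 mm (y), 38 mm thick, top face at z = 421 mm, on four square legs, each 36×36 mm in cross-section. The legs rest on z = 0, each flush with a corner of the seat. Four stretchers, 36 mm wide and 27 mm tall, connect adjacent legs with their undersides at z = 240 mm, each running between the inner faces of the legs it joins and aligned with the legs' outer faces on the other axis.


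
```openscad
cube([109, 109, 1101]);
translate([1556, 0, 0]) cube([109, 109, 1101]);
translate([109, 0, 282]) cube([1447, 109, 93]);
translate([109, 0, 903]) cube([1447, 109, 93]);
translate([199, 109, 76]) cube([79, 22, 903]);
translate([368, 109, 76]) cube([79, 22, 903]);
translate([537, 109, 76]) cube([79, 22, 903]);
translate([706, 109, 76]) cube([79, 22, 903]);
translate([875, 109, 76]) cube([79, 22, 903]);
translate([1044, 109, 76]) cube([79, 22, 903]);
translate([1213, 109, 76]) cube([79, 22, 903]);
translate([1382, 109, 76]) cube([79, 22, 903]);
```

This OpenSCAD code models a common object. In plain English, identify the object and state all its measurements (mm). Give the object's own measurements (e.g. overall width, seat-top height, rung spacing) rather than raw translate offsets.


A fence section. Two 109×109 mm posts, 1101 mm tall, stand on the floor with a clear span of 1447 mm between their inner faces. Two horizontal rails of 109×93 mm section span the gap between the posts with their undersides at z = 282 mm and z = 903 mm, flush with the posts' −y face. 8 pickets, each 79 mm wide, 22 mm thick and 903 mm tall, are fixed to the +y face of the rails with their bottoms at z = 76 mm, spaced across the span with a 90 mm gap after the −x post and between neighbouring pickets, with 95 mm left before the +x post.


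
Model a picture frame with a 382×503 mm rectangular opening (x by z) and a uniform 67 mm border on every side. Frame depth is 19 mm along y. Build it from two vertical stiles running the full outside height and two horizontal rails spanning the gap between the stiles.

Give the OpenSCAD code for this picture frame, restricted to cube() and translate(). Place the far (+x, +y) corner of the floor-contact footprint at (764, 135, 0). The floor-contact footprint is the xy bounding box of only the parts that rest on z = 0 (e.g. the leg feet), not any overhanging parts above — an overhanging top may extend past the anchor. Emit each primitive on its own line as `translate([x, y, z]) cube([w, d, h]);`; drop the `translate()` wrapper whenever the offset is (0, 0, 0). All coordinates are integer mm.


translate([248, 116, 0]) cube([67, 19, 637]);
translate([697, 116, 0]) cube([67, 19, 637]);
translate([315, 116, 0]) cube([382, 19, 67]);
translate([315, 116, 570]) cube([382, 19, 67]);


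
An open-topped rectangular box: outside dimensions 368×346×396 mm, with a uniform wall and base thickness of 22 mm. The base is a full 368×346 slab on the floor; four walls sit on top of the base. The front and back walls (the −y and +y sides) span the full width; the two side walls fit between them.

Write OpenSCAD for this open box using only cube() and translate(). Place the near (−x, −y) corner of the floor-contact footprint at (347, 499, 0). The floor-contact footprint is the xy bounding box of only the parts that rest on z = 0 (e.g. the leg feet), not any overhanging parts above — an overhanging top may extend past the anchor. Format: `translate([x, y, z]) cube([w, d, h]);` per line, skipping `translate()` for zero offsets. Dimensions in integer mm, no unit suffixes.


translate([347, 499, 0]) cube([368, 346, 22]);
translate([347, 499, 22]) cube([368, 22, 374]);
translate([347, 823, 22]) cube([368, 22, 374]);
translate([347, 521, 22]) cube([22, 302, 374]);
translate([693, 521, 22]) cube([22, 302, 374]);


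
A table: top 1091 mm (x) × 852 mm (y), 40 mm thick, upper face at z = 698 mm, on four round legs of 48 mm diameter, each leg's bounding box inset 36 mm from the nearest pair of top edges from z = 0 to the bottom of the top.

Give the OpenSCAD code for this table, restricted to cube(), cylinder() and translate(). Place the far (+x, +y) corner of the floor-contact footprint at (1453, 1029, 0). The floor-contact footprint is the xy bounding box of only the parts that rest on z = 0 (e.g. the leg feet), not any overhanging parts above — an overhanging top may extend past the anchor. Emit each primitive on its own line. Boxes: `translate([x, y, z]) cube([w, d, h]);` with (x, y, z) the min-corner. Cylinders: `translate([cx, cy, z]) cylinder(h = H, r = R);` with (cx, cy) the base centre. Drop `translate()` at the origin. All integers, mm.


// leg_h = 698 - 40 = 658
translate([398, 213, 658]) cube([1091, 852, 40]);
translate([458, 273, 0]) cylinder(h = 658, r = 24);
translate([1429, 273, 0]) cylinder(h = 658, r = 24);
translate([458, 1005, 0]) cylinder(h = 658, r = 24);
translate([1429, 1005, 0]) cylinder(h = 658, r = 24);


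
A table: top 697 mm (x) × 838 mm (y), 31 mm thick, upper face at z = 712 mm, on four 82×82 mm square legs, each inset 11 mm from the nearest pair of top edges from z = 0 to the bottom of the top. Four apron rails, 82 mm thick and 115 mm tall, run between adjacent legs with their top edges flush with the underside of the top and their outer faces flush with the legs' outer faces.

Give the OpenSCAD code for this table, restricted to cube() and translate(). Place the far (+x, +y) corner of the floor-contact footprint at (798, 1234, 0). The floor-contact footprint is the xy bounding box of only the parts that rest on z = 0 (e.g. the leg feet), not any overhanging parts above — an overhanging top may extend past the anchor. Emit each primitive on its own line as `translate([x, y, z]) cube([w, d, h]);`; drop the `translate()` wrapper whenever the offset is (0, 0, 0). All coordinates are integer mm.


// leg_h = 712 - 31 = 681
// apron z = 681 - 115 = 566
translate([112, 407, 681]) cube([697, 838, 31]);
translate([123, 418, 0]) cube([82, 82, 681]);
translate([716, 418, 0]) cube([82, 82, 681]);
translate([123, 1152, 0]) cube([82, 82, 681]);
translate([716, 1152, 0]) cube([82, 82, 681]);
translate([205, 418, 566]) cube([511, 82, 115]);
translate([205, 1152, 566]) cube([511, 82, 115]);
translate([123, 500, 566]) cube([82, 652, 115]);
translate([716, 500, 566]) cube([82, 652, 115]);


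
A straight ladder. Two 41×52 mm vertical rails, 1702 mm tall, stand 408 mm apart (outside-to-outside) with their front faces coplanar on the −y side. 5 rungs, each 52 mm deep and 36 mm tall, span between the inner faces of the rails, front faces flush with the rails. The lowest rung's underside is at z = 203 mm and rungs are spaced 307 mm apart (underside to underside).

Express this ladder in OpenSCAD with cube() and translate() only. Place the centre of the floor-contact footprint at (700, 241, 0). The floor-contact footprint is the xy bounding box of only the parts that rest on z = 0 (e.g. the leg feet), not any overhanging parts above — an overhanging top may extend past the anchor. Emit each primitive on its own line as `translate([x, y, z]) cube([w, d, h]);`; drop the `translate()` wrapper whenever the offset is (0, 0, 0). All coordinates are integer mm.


// rung span = 408 - 2*41 = 326
// rung[k] z = 203 + k*307
translate([496, 215, 0]) cube([41, 52, 1702]);
translate([863, 215, 0]) cube([41, 52, 1702]);
translate([537, 215, 203]) cube([326, 52, 36]);
translate([537, 215, 510]) cube([326, 52, 36]);
translate([537, 215, 817]) cube([326, 52, 36]);
translate([537, 215, 1124]) cube([326, 52, 36]);
translate([537, 215, 1431]) cube([326, 52, 36]);


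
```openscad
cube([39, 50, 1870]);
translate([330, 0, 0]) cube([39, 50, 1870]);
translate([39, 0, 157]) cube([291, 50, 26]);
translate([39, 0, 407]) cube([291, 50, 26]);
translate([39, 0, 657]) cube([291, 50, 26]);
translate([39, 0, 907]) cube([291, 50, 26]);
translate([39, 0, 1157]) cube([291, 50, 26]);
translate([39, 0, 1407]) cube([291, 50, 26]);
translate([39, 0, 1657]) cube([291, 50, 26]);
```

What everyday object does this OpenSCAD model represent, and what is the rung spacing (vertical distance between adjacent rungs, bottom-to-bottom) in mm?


A ladder. The rung spacing is 250 mm.

Two tall 39×50 posts with 7 short bars between them — a ladder. Adjacent rungs sit at z = 157 and z = 407, so the spacing is 407 − 157 = 250 mm.


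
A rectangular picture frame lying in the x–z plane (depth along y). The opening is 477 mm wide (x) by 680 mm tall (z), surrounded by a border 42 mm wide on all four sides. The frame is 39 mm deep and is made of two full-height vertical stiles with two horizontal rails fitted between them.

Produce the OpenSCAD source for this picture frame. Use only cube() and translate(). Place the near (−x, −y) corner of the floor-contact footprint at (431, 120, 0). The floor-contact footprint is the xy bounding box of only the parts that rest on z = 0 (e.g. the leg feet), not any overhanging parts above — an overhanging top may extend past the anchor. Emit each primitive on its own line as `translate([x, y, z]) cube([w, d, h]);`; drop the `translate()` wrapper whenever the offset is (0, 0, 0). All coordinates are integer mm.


translate([431, 120, 0]) cube([42, 39, 764]);
translate([950, 120, 0]) cube([42, 39, 764]);
translate([473, 120, 0]) cube([477, 39, 42]);
translate([473, 120, 722]) cube([477, 39, 42]);


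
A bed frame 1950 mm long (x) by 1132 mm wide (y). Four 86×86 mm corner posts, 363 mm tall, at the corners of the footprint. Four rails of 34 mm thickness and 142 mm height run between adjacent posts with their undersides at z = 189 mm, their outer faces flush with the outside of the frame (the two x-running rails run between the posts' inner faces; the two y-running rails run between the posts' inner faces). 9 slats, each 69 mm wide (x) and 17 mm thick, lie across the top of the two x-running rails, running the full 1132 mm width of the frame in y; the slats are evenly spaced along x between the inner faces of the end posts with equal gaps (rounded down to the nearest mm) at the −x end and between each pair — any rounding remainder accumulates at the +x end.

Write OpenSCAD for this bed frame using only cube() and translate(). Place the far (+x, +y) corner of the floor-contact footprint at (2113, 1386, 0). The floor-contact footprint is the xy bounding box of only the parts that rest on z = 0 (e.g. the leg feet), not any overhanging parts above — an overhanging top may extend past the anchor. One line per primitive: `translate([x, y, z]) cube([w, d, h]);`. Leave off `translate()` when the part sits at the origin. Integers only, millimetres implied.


translate([163, 254, 0]) cube([86, 86, 363]);
translate([163, 1300, 0]) cube([86, 86, 363]);
translate([2027, 254, 0]) cube([86, 86, 363]);
translate([2027, 1300, 0]) cube([86, 86, 363]);
translate([249, 254, 189]) cube([1778, 34, 142]);
translate([249, 1352, 189]) cube([1778, 34, 142]);
translate([163, 340, 189]) cube([34, 960, 142]);
translate([2079, 340, 189]) cube([34, 960, 142]);
translate([364, 254, 331]) cube([69, 1132, 17]);
translate([548, 254, 331]) cube([69, 1132, 17]);
translate([732, 254, 331]) cube([69, 1132, 17]);
translate([916, 254, 331]) cube([69, 1132, 17]);
translate([1100, 254, 331]) cube([69, 1132, 17]);
translate([1284, 254, 331]) cube([69, 1132, 17]);
translate([1468, 254, 331]) cube([69, 1132, 17]);
translate([1652, 254, 331]) cube([69, 1132, 17]);
translate([1836, 254, 331]) cube([69, 1132, 17]);


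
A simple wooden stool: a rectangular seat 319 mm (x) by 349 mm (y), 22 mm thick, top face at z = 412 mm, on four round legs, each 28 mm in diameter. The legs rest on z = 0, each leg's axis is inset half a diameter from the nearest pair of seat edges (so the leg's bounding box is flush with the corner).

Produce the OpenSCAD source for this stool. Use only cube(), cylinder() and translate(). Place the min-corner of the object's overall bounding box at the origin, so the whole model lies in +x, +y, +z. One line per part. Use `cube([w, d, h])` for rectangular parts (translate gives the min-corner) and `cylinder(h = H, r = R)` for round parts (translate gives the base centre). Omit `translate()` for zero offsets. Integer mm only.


translate([0, 0, 390]) cube([319, 349, 22]);
translate([14, 14, 0]) cylinder(h = 390, r = 14);
translate([305, 14, 0]) cylinder(h = 390, r = 14);
translate([14, 335, 0]) cylinder(h = 390, r = 14);
translate([305, 335, 0]) cylinder(h = 390, r = 14);


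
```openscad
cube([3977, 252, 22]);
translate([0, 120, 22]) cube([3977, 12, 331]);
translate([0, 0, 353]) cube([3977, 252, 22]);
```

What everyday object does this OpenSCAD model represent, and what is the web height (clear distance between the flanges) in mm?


An I-beam. The web height is 331 mm.

Two wide flanges with a thin centred web — an I-beam. Overall 375 mm minus two 22 mm flanges gives a web of 375 − 2·22 = 331 mm.


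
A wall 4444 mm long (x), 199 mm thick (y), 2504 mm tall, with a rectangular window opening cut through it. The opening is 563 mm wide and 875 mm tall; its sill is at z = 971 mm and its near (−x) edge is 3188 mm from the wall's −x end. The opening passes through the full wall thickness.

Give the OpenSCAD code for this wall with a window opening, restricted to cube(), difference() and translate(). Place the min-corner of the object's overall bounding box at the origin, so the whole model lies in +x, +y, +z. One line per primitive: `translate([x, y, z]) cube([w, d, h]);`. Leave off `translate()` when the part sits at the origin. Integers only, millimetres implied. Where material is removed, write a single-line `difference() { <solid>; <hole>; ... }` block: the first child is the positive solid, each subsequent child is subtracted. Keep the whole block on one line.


difference() { cube([4444, 199, 2504]); translate([3188, 0, 971]) cube([563, 199, 875]); }
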